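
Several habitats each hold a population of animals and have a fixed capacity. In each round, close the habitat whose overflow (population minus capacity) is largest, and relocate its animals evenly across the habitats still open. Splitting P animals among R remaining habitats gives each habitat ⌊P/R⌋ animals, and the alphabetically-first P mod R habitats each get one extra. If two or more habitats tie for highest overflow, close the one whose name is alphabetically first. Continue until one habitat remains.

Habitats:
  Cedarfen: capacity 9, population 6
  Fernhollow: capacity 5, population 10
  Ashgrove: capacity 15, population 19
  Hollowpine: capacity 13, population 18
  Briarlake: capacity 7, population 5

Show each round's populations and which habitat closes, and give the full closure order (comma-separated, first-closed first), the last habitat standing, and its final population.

Closure order: Fernhollow, Ashgrove, Hollowpine, Briarlake
Last habitat: Cedarfen with 58 animals

Round 1: Ashgrove=19 Briarlake=5 Cedarfen=6 Fernhollow=10 Hollowpine=18 → close Fernhollow (overflow 5)
  10÷4 = 2 each, +1 to first 2
Round 2: Ashgrove=22 Briarlake=8 Cedarfen=8 Hollowpine=20 → close Ashgrove (overflow 7)
  22÷3 = 7 each, +1 to first 1
Round 3: Briarlake=16 Cedarfen=15 Hollowpine=27 → close Hollowpine (overflow 14)
  27÷2 = 13 each, +1 to first 1
Round 4: Briarlake=30 Cedarfen=28 → close Briarlake (overflow 23)
  30÷1 = 30 each, +1 to first 0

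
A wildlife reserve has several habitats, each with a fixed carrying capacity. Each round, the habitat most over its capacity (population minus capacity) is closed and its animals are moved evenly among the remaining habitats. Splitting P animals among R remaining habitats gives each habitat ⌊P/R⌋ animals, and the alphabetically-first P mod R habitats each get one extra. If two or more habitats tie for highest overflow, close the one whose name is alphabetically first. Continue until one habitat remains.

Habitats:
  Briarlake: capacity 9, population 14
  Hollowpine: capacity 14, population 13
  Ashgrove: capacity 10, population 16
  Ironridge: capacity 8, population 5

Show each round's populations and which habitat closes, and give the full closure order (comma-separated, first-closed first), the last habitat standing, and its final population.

Round 1: Ashgrove=16 Briarlake=14 Hollowpine=13 Ironridge=5 → close Ashgrove (overflow 6)
  16÷3 = 5 each, +1 to first 1
Round 2: Briarlake=20 Hollowpine=18 Ironridge=10 → close Briarlake (overflow 11)
  20÷2 = 10 each, +1 to first 0
Round 3: Hollowpine=28 Ironridge=20 → close Hollowpine (overflow 14)
  28÷1 = 28 each, +1 to first 0

Closure order: Ashgrove, Briarlake, Hollowpine
Last habitat: Ironridge with 48 animals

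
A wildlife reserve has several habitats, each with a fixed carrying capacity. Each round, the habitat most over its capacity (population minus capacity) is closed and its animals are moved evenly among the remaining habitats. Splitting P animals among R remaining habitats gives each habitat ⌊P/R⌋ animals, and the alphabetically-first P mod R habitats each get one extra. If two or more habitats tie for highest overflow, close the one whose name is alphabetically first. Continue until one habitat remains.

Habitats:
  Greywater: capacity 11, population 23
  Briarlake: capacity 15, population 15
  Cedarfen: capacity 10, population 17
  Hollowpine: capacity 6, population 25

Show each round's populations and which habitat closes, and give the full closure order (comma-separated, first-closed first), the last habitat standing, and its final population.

Round 1: Briarlake=15 Cedarfen=17 Greywater=23 Hollowpine=25 → close Hollowpine (overflow 19)
  25÷3 = 8 each, +1 to first 1
Round 2: Briarlake=24 Cedarfen=25 Greywater=31 → close Greywater (overflow 20)
  31÷2 = 15 each, +1 to first 1
Round 3: Briarlake=40 Cedarfen=40 → close Cedarfen (overflow 30)
  40÷1 = 40 each, +1 to first 0

Closure order: Hollowpine, Greywater, Cedarfen
Last habitat: Briarlake with 80 animals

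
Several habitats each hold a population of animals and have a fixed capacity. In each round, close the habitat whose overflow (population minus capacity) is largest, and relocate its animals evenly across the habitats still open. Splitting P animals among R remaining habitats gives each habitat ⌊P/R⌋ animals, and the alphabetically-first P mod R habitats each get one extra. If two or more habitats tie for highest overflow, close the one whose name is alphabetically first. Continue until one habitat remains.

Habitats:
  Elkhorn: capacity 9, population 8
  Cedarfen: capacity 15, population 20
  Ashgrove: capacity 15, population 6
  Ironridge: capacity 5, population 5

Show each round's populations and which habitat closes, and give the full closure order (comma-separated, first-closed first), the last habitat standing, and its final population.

Round 1: Ashgrove=6 Cedarfen=20 Elkhorn=8 Ironridge=5 → close Cedarfen (overflow 5)
  20÷3 = 6 each, +1 to first 2
Round 2: Ashgrove=13 Elkhorn=15 Ironridge=11 → close Elkhorn (overflow 6)
  15÷2 = 7 each, +1 to first 1
Round 3: Ashgrove=21 Ironridge=18 → close Ironridge (overflow 13)
  18÷1 = 18 each, +1 to first 0

Closure order: Cedarfen, Elkhorn, Ironridge
Last habitat: Ashgrove with 39 animals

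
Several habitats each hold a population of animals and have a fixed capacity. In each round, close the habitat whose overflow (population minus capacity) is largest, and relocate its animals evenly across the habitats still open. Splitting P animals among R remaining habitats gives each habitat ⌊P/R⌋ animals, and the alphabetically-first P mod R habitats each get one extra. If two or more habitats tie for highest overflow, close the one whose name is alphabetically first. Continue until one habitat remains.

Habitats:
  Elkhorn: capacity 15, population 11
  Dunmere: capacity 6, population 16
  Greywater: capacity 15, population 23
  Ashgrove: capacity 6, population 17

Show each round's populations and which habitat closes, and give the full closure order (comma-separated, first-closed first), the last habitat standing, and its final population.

Round 1: Ashgrove=17 Dunmere=16 Elkhorn=11 Greywater=23 → close Ashgrove (overflow 11)
  17÷3 = 5 each, +1 to first 2
Round 2: Dunmere=22 Elkhorn=17 Greywater=28 → close Dunmere (overflow 16)
  22÷2 = 11 each, +1 to first 0
Round 3: Elkhorn=28 Greywater=39 → close Greywater (overflow 24)
  39÷1 = 39 each, +1 to first 0

Closure order: Ashgrove, Dunmere, Greywater
Last habitat: Elkhorn with 67 animals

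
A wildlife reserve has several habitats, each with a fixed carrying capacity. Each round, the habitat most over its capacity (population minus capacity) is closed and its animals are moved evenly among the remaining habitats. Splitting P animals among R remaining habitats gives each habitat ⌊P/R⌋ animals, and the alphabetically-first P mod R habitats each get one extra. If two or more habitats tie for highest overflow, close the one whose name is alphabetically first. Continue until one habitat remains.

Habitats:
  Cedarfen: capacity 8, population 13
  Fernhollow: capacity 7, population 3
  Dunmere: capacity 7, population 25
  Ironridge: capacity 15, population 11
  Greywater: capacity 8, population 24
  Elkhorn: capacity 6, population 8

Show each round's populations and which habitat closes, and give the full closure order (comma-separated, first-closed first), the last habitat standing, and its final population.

Closure order: Dunmere, Greywater, Cedarfen, Elkhorn, Fernhollow
Last habitat: Ironridge with 84 animals

Round 1: Cedarfen=13 Dunmere=25 Elkhorn=8 Fernhollow=3 Greywater=24 Ironridge=11 → close Dunmere (overflow 18)
  25÷5 = 5 each, +1 to first 0
Round 2: Cedarfen=18 Elkhorn=13 Fernhollow=8 Greywater=29 Ironridge=16 → close Greywater (overflow 21)
  29÷4 = 7 each, +1 to first 1
Round 3: Cedarfen=26 Elkhorn=20 Fernhollow=15 Ironridge=23 → close Cedarfen (overflow 18)
  26÷3 = 8 each, +1 to first 2
Round 4: Elkhorn=29 Fernhollow=24 Ironridge=31 → close Elkhorn (overflow 23)
  29÷2 = 14 each, +1 to first 1
Round 5: Fernhollow=39 Ironridge=45 → close Fernhollow (overflow 32)
  39÷1 = 39 each, +1 to first 0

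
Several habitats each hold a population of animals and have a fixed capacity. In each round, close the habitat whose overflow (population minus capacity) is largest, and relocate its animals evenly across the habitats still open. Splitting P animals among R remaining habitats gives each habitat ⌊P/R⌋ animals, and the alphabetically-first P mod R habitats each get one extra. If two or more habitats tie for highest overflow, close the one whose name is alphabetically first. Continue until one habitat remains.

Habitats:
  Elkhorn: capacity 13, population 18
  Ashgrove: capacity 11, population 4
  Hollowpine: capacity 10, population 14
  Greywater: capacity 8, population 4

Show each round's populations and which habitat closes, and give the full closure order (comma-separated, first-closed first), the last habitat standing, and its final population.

Round 1: Ashgrove=4 Elkhorn=18 Greywater=4 Hollowpine=14 → close Elkhorn (overflow 5)
  18÷3 = 6 each, +1 to first 0
Round 2: Ashgrove=10 Greywater=10 Hollowpine=20 → close Hollowpine (overflow 10)
  20÷2 = 10 each, +1 to first 0
Round 3: Ashgrove=20 Greywater=20 → close Greywater (overflow 12)
  20÷1 = 20 each, +1 to first 0

Closure order: Elkhorn, Hollowpine, Greywater
Last habitat: Ashgrove with 40 animals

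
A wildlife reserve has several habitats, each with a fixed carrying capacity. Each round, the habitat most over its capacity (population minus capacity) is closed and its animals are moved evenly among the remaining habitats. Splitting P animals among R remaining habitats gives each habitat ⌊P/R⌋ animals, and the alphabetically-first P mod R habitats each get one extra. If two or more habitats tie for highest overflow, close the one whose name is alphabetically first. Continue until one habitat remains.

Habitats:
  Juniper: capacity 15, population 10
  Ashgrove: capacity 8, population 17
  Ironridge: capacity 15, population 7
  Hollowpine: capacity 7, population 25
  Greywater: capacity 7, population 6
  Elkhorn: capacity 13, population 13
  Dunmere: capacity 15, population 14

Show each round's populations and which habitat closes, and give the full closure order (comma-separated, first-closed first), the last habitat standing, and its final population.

Closure order: Hollowpine, Ashgrove, Elkhorn, Dunmere, Greywater, Juniper
Last habitat: Ironridge with 92 animals

Round 1: Ashgrove=17 Dunmere=14 Elkhorn=13 Greywater=6 Hollowpine=25 Ironridge=7 Juniper=10 → close Hollowpine (overflow 18)
  25÷6 = 4 each, +1 to first 1
Round 2: Ashgrove=22 Dunmere=18 Elkhorn=17 Greywater=10 Ironridge=11 Juniper=14 → close Ashgrove (overflow 14)
  22÷5 = 4 each, +1 to first 2
Round 3: Dunmere=23 Elkhorn=22 Greywater=14 Ironridge=15 Juniper=18 → close Elkhorn (overflow 9)
  22÷4 = 5 each, +1 to first 2
Round 4: Dunmere=29 Greywater=20 Ironridge=20 Juniper=23 → close Dunmere (overflow 14)
  29÷3 = 9 each, +1 to first 2
Round 5: Greywater=30 Ironridge=30 Juniper=32 → close Greywater (overflow 23)
  30÷2 = 15 each, +1 to first 0
Round 6: Ironridge=45 Juniper=47 → close Juniper (overflow 32)
  47÷1 = 47 each, +1 to first 0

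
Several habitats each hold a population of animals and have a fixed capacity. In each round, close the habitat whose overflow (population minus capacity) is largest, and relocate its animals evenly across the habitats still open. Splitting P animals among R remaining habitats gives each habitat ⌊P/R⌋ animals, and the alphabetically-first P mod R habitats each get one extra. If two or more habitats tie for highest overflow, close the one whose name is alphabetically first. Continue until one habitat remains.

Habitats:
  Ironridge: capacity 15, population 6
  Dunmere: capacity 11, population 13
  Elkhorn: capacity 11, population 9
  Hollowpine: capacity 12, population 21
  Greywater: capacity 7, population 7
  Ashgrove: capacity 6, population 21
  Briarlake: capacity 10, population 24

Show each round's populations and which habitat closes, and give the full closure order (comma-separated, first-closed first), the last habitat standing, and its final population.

Round 1: Ashgrove=21 Briarlake=24 Dunmere=13 Elkhorn=9 Greywater=7 Hollowpine=21 Ironridge=6 → close Ashgrove (overflow 15)
  21÷6 = 3 each, +1 to first 3
Round 2: Briarlake=28 Dunmere=17 Elkhorn=13 Greywater=10 Hollowpine=24 Ironridge=9 → close Briarlake (overflow 18)
  28÷5 = 5 each, +1 to first 3
Round 3: Dunmere=23 Elkhorn=19 Greywater=16 Hollowpine=29 Ironridge=14 → close Hollowpine (overflow 17)
  29÷4 = 7 each, +1 to first 1
Round 4: Dunmere=31 Elkhorn=26 Greywater=23 Ironridge=21 → close Dunmere (overflow 20)
  31÷3 = 10 each, +1 to first 1
Round 5: Elkhorn=37 Greywater=33 Ironridge=31 → close Elkhorn (overflow 26)
  37÷2 = 18 each, +1 to first 1
Round 6: Greywater=52 Ironridge=49 → close Greywater (overflow 45)
  52÷1 = 52 each, +1 to first 0

Closure order: Ashgrove, Briarlake, Hollowpine, Dunmere, Elkhorn, Greywater
Last habitat: Ironridge with 101 animals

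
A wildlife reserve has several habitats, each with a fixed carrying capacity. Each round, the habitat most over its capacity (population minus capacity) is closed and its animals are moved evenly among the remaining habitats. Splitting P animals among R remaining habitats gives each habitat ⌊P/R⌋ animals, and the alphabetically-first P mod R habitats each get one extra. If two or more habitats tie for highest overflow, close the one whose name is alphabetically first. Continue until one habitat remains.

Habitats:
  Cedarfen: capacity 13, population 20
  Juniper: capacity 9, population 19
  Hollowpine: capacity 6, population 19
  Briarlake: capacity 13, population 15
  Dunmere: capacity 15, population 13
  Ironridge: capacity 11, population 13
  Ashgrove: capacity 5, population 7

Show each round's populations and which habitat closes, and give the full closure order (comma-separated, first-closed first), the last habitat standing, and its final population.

Closure order: Hollowpine, Juniper, Cedarfen, Ashgrove, Briarlake, Ironridge
Last habitat: Dunmere with 106 animals

Round 1: Ashgrove=7 Briarlake=15 Cedarfen=20 Dunmere=13 Hollowpine=19 Ironridge=13 Juniper=19 → close Hollowpine (overflow 13)
  19÷6 = 3 each, +1 to first 1
Round 2: Ashgrove=11 Briarlake=18 Cedarfen=23 Dunmere=16 Ironridge=16 Juniper=22 → close Juniper (overflow 13)
  22÷5 = 4 each, +1 to first 2
Round 3: Ashgrove=16 Briarlake=23 Cedarfen=27 Dunmere=20 Ironridge=20 → close Cedarfen (overflow 14)
  27÷4 = 6 each, +1 to first 3
Round 4: Ashgrove=23 Briarlake=30 Dunmere=27 Ironridge=26 → close Ashgrove (overflow 18)
  23÷3 = 7 each, +1 to first 2
Round 5: Briarlake=38 Dunmere=35 Ironridge=33 → close Briarlake (overflow 25)
  38÷2 = 19 each, +1 to first 0
Round 6: Dunmere=54 Ironridge=52 → close Ironridge (overflow 41)
  52÷1 = 52 each, +1 to first 0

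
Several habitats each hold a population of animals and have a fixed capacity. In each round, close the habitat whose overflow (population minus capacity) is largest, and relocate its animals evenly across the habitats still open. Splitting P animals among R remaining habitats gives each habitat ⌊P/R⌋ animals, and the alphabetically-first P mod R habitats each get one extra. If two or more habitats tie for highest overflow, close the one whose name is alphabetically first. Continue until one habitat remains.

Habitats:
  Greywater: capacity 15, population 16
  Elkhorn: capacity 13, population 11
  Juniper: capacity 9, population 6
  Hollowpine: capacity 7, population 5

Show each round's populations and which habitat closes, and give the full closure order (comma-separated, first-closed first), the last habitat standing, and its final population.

Round 1: Elkhorn=11 Greywater=16 Hollowpine=5 Juniper=6 → close Greywater (overflow 1)
  16÷3 = 5 each, +1 to first 1
Round 2: Elkhorn=17 Hollowpine=10 Juniper=11 → close Elkhorn (overflow 4)
  17÷2 = 8 each, +1 to first 1
Round 3: Hollowpine=19 Juniper=19 → close Hollowpine (overflow 12)
  19÷1 = 19 each, +1 to first 0

Closure order: Greywater, Elkhorn, Hollowpine
Last habitat: Juniper with 38 animals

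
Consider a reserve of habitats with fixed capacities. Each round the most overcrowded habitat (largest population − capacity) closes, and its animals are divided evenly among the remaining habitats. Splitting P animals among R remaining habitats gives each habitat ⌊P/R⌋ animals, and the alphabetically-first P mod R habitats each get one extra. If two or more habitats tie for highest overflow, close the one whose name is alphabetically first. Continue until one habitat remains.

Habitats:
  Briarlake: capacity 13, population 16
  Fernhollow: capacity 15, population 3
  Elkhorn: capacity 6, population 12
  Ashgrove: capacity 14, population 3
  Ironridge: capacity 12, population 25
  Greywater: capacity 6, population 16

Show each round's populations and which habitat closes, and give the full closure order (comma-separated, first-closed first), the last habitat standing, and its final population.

Closure order: Ironridge, Greywater, Elkhorn, Briarlake, Ashgrove
Last habitat: Fernhollow with 75 animals

Round 1: Ashgrove=3 Briarlake=16 Elkhorn=12 Fernhollow=3 Greywater=16 Ironridge=25 → close Ironridge (overflow 13)
  25÷5 = 5 each, +1 to first 0
Round 2: Ashgrove=8 Briarlake=21 Elkhorn=17 Fernhollow=8 Greywater=21 → close Greywater (overflow 15)
  21÷4 = 5 each, +1 to first 1
Round 3: Ashgrove=14 Briarlake=26 Elkhorn=22 Fernhollow=13 → close Elkhorn (overflow 16)
  22÷3 = 7 each, +1 to first 1
Round 4: Ashgrove=22 Briarlake=33 Fernhollow=20 → close Briarlake (overflow 20)
  33÷2 = 16 each, +1 to first 1
Round 5: Ashgrove=39 Fernhollow=36 → close Ashgrove (overflow 25)
  39÷1 = 39 each, +1 to first 0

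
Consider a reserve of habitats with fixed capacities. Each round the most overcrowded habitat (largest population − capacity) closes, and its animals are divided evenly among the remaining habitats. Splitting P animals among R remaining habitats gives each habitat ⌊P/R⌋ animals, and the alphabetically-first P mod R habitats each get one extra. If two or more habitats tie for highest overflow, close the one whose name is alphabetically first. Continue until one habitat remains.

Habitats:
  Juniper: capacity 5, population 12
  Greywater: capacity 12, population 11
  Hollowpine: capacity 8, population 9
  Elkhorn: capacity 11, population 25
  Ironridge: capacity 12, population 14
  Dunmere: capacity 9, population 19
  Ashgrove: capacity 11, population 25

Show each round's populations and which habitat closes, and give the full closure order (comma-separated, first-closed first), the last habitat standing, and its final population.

Closure order: Ashgrove, Elkhorn, Dunmere, Juniper, Hollowpine, Ironridge
Last habitat: Greywater with 115 animals

Round 1: Ashgrove=25 Dunmere=19 Elkhorn=25 Greywater=11 Hollowpine=9 Ironridge=14 Juniper=12 → close Ashgrove (overflow 14)
  25÷6 = 4 each, +1 to first 1
Round 2: Dunmere=24 Elkhorn=29 Greywater=15 Hollowpine=13 Ironridge=18 Juniper=16 → close Elkhorn (overflow 18)
  29÷5 = 5 each, +1 to first 4
Round 3: Dunmere=30 Greywater=21 Hollowpine=19 Ironridge=24 Juniper=21 → close Dunmere (overflow 21)
  30÷4 = 7 each, +1 to first 2
Round 4: Greywater=29 Hollowpine=27 Ironridge=31 Juniper=28 → close Juniper (overflow 23)
  28÷3 = 9 each, +1 to first 1
Round 5: Greywater=39 Hollowpine=36 Ironridge=40 → close Hollowpine (overflow 28)
  36÷2 = 18 each, +1 to first 0
Round 6: Greywater=57 Ironridge=58 → close Ironridge (overflow 46)
  58÷1 = 58 each, +1 to first 0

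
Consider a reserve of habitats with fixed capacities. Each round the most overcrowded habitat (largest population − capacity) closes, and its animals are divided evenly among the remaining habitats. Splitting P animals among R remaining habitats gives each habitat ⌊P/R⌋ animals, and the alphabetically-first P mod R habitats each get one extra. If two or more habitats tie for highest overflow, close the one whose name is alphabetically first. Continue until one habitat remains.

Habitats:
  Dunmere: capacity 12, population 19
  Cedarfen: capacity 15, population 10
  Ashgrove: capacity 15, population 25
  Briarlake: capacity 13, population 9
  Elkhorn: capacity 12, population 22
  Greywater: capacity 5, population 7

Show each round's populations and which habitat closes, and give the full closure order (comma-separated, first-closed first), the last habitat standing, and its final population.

Closure order: Ashgrove, Elkhorn, Dunmere, Greywater, Briarlake
Last habitat: Cedarfen with 92 animals

Round 1: Ashgrove=25 Briarlake=9 Cedarfen=10 Dunmere=19 Elkhorn=22 Greywater=7 → close Ashgrove (overflow 10)
  25÷5 = 5 each, +1 to first 0
Round 2: Briarlake=14 Cedarfen=15 Dunmere=24 Elkhorn=27 Greywater=12 → close Elkhorn (overflow 15)
  27÷4 = 6 each, +1 to first 3
Round 3: Briarlake=21 Cedarfen=22 Dunmere=31 Greywater=18 → close Dunmere (overflow 19)
  31÷3 = 10 each, +1 to first 1
Round 4: Briarlake=32 Cedarfen=32 Greywater=28 → close Greywater (overflow 23)
  28÷2 = 14 each, +1 to first 0
Round 5: Briarlake=46 Cedarfen=46 → close Briarlake (overflow 33)
  46÷1 = 46 each, +1 to first 0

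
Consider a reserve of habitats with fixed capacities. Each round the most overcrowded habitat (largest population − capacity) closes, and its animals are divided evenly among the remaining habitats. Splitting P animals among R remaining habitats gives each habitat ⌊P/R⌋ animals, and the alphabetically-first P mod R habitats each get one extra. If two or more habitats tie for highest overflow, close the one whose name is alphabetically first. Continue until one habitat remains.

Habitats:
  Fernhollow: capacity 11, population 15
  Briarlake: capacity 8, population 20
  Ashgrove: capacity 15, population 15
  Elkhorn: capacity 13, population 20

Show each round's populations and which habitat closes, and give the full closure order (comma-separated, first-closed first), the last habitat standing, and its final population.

Round 1: Ashgrove=15 Briarlake=20 Elkhorn=20 Fernhollow=15 → close Briarlake (overflow 12)
  20÷3 = 6 each, +1 to first 2
Round 2: Ashgrove=22 Elkhorn=27 Fernhollow=21 → close Elkhorn (overflow 14)
  27÷2 = 13 each, +1 to first 1
Round 3: Ashgrove=36 Fernhollow=34 → close Fernhollow (overflow 23)
  34÷1 = 34 each, +1 to first 0

Closure order: Briarlake, Elkhorn, Fernhollow
Last habitat: Ashgrove with 70 animals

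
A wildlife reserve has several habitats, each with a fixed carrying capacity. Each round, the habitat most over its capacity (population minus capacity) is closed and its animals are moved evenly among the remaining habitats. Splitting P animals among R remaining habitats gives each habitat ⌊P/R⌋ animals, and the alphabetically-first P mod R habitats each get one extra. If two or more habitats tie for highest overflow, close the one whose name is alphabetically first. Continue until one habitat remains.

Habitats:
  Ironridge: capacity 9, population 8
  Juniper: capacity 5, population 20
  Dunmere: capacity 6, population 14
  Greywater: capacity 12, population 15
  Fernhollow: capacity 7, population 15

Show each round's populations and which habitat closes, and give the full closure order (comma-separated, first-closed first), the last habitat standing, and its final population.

Round 1: Dunmere=14 Fernhollow=15 Greywater=15 Ironridge=8 Juniper=20 → close Juniper (overflow 15)
  20÷4 = 5 each, +1 to first 0
Round 2: Dunmere=19 Fernhollow=20 Greywater=20 Ironridge=13 → close Dunmere (overflow 13)
  19÷3 = 6 each, +1 to first 1
Round 3: Fernhollow=27 Greywater=26 Ironridge=19 → close Fernhollow (overflow 20)
  27÷2 = 13 each, +1 to first 1
Round 4: Greywater=40 Ironridge=32 → close Greywater (overflow 28)
  40÷1 = 40 each, +1 to first 0

Closure order: Juniper, Dunmere, Fernhollow, Greywater
Last habitat: Ironridge with 72 animals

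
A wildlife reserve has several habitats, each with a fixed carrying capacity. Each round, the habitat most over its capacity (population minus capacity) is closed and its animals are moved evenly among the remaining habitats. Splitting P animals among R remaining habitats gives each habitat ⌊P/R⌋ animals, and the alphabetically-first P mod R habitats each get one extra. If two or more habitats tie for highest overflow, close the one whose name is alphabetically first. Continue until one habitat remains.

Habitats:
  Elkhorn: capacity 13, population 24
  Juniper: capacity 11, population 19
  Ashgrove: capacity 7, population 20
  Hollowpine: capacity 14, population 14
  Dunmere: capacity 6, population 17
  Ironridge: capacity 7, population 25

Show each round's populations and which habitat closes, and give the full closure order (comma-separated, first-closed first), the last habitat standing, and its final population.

Round 1: Ashgrove=20 Dunmere=17 Elkhorn=24 Hollowpine=14 Ironridge=25 Juniper=19 → close Ironridge (overflow 18)
  25÷5 = 5 each, +1 to first 0
Round 2: Ashgrove=25 Dunmere=22 Elkhorn=29 Hollowpine=19 Juniper=24 → close Ashgrove (overflow 18)
  25÷4 = 6 each, +1 to first 1
Round 3: Dunmere=29 Elkhorn=35 Hollowpine=25 Juniper=30 → close Dunmere (overflow 23)
  29÷3 = 9 each, +1 to first 2
Round 4: Elkhorn=45 Hollowpine=35 Juniper=39 → close Elkhorn (overflow 32)
  45÷2 = 22 each, +1 to first 1
Round 5: Hollowpine=58 Juniper=61 → close Juniper (overflow 50)
  61÷1 = 61 each, +1 to first 0

Closure order: Ironridge, Ashgrove, Dunmere, Elkhorn, Juniper
Last habitat: Hollowpine with 119 animals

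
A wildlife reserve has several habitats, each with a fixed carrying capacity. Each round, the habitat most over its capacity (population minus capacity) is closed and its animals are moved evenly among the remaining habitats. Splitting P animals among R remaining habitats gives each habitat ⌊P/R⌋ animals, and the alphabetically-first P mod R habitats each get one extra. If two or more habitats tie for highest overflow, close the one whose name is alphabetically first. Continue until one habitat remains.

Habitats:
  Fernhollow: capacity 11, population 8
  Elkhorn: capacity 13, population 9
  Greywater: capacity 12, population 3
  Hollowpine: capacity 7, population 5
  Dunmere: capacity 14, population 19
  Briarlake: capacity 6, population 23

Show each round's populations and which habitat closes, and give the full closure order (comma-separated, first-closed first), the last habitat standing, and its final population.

Round 1: Briarlake=23 Dunmere=19 Elkhorn=9 Fernhollow=8 Greywater=3 Hollowpine=5 → close Briarlake (overflow 17)
  23÷5 = 4 each, +1 to first 3
Round 2: Dunmere=24 Elkhorn=14 Fernhollow=13 Greywater=7 Hollowpine=9 → close Dunmere (overflow 10)
  24÷4 = 6 each, +1 to first 0
Round 3: Elkhorn=20 Fernhollow=19 Greywater=13 Hollowpine=15 → close Fernhollow (overflow 8)
  19÷3 = 6 each, +1 to first 1
Round 4: Elkhorn=27 Greywater=19 Hollowpine=21 → close Elkhorn (overflow 14)
  27÷2 = 13 each, +1 to first 1
Round 5: Greywater=33 Hollowpine=34 → close Hollowpine (overflow 27)
  34÷1 = 34 each, +1 to first 0

Closure order: Briarlake, Dunmere, Fernhollow, Elkhorn, Hollowpine
Last habitat: Greywater with 67 animals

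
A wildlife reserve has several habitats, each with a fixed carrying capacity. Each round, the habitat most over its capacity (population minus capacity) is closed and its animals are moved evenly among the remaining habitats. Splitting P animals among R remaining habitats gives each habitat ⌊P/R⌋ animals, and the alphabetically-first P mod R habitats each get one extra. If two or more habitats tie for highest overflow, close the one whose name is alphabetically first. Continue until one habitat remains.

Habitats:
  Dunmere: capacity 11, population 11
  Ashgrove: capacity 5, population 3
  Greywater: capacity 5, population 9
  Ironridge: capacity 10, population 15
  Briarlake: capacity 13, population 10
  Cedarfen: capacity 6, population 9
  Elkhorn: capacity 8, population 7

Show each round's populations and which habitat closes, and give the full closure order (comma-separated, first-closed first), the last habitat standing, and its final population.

Round 1: Ashgrove=3 Briarlake=10 Cedarfen=9 Dunmere=11 Elkhorn=7 Greywater=9 Ironridge=15 → close Ironridge (overflow 5)
  15÷6 = 2 each, +1 to first 3
Round 2: Ashgrove=6 Briarlake=13 Cedarfen=12 Dunmere=13 Elkhorn=9 Greywater=11 → close Cedarfen (overflow 6)
  12÷5 = 2 each, +1 to first 2
Round 3: Ashgrove=9 Briarlake=16 Dunmere=15 Elkhorn=11 Greywater=13 → close Greywater (overflow 8)
  13÷4 = 3 each, +1 to first 1
Round 4: Ashgrove=13 Briarlake=19 Dunmere=18 Elkhorn=14 → close Ashgrove (overflow 8)
  13÷3 = 4 each, +1 to first 1
Round 5: Briarlake=24 Dunmere=22 Elkhorn=18 → close Briarlake (overflow 11)
  24÷2 = 12 each, +1 to first 0
Round 6: Dunmere=34 Elkhorn=30 → close Dunmere (overflow 23)
  34÷1 = 34 each, +1 to first 0

Closure order: Ironridge, Cedarfen, Greywater, Ashgrove, Briarlake, Dunmere
Last habitat: Elkhorn with 64 animals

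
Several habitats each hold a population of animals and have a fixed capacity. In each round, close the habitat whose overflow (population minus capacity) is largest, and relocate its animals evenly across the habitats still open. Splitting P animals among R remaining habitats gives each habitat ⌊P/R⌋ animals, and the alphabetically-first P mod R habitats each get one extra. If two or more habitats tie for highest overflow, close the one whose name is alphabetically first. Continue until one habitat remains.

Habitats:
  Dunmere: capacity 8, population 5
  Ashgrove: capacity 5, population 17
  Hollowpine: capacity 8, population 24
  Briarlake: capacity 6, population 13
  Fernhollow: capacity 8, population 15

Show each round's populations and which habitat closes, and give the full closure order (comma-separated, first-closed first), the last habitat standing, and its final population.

Round 1: Ashgrove=17 Briarlake=13 Dunmere=5 Fernhollow=15 Hollowpine=24 → close Hollowpine (overflow 16)
  24÷4 = 6 each, +1 to first 0
Round 2: Ashgrove=23 Briarlake=19 Dunmere=11 Fernhollow=21 → close Ashgrove (overflow 18)
  23÷3 = 7 each, +1 to first 2
Round 3: Briarlake=27 Dunmere=19 Fernhollow=28 → close Briarlake (overflow 21)
  27÷2 = 13 each, +1 to first 1
Round 4: Dunmere=33 Fernhollow=41 → close Fernhollow (overflow 33)
  41÷1 = 41 each, +1 to first 0

Closure order: Hollowpine, Ashgrove, Briarlake, Fernhollow
Last habitat: Dunmere with 74 animals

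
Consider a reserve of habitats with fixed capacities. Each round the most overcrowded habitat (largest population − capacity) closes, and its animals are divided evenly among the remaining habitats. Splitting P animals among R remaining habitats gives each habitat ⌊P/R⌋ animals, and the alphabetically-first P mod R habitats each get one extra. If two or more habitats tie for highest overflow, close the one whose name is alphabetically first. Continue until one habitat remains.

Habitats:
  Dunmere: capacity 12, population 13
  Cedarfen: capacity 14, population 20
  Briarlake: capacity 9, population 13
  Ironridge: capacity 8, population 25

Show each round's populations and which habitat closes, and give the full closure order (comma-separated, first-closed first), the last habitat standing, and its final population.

Closure order: Ironridge, Cedarfen, Briarlake
Last habitat: Dunmere with 71 animals

Round 1: Briarlake=13 Cedarfen=20 Dunmere=13 Ironridge=25 → close Ironridge (overflow 17)
  25÷3 = 8 each, +1 to first 1
Round 2: Briarlake=22 Cedarfen=28 Dunmere=21 → close Cedarfen (overflow 14)
  28÷2 = 14 each, +1 to first 0
Round 3: Briarlake=36 Dunmere=35 → close Briarlake (overflow 27)
  36÷1 = 36 each, +1 to first 0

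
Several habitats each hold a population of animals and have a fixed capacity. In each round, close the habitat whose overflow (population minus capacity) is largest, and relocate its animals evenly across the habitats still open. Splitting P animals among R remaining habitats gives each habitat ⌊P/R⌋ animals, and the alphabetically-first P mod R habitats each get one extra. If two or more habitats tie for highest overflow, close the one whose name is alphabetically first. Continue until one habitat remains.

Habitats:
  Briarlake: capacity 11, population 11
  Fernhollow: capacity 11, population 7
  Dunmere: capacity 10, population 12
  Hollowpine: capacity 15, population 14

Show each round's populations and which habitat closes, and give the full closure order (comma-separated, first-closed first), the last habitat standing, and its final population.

Closure order: Dunmere, Briarlake, Hollowpine
Last habitat: Fernhollow with 44 animals

Round 1: Briarlake=11 Dunmere=12 Fernhollow=7 Hollowpine=14 → close Dunmere (overflow 2)
  12÷3 = 4 each, +1 to first 0
Round 2: Briarlake=15 Fernhollow=11 Hollowpine=18 → close Briarlake (overflow 4)
  15÷2 = 7 each, +1 to first 1
Round 3: Fernhollow=19 Hollowpine=25 → close Hollowpine (overflow 10)
  25÷1 = 25 each, +1 to first 0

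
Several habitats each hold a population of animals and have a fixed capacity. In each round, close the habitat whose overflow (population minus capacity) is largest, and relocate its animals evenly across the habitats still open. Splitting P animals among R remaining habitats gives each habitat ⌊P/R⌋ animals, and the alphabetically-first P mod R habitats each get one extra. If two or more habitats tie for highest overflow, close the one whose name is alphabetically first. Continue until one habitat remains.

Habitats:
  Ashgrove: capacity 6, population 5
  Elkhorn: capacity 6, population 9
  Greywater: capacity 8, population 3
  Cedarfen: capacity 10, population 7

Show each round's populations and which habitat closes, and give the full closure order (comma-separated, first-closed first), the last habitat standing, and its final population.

Closure order: Elkhorn, Ashgrove, Cedarfen
Last habitat: Greywater with 24 animals

Round 1: Ashgrove=5 Cedarfen=7 Elkhorn=9 Greywater=3 → close Elkhorn (overflow 3)
  9÷3 = 3 each, +1 to first 0
Round 2: Ashgrove=8 Cedarfen=10 Greywater=6 → close Ashgrove (overflow 2)
  8÷2 = 4 each, +1 to first 0
Round 3: Cedarfen=14 Greywater=10 → close Cedarfen (overflow 4)
  14÷1 = 14 each, +1 to first 0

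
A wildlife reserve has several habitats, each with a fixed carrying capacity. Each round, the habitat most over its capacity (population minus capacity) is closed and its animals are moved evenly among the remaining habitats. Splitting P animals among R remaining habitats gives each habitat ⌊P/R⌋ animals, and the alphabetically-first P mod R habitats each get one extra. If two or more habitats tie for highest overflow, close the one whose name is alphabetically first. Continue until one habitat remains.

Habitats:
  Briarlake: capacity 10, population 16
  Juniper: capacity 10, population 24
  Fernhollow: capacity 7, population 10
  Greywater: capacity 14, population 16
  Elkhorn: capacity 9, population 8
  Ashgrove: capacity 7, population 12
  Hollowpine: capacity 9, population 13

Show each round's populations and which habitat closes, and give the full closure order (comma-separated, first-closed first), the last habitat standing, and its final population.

Closure order: Juniper, Briarlake, Ashgrove, Hollowpine, Fernhollow, Greywater
Last habitat: Elkhorn with 99 animals

Round 1: Ashgrove=12 Briarlake=16 Elkhorn=8 Fernhollow=10 Greywater=16 Hollowpine=13 Juniper=24 → close Juniper (overflow 14)
  24÷6 = 4 each, +1 to first 0
Round 2: Ashgrove=16 Briarlake=20 Elkhorn=12 Fernhollow=14 Greywater=20 Hollowpine=17 → close Briarlake (overflow 10)
  20÷5 = 4 each, +1 to first 0
Round 3: Ashgrove=20 Elkhorn=16 Fernhollow=18 Greywater=24 Hollowpine=21 → close Ashgrove (overflow 13)
  20÷4 = 5 each, +1 to first 0
Round 4: Elkhorn=21 Fernhollow=23 Greywater=29 Hollowpine=26 → close Hollowpine (overflow 17)
  26÷3 = 8 each, +1 to first 2
Round 5: Elkhorn=30 Fernhollow=32 Greywater=37 → close Fernhollow (overflow 25)
  32÷2 = 16 each, +1 to first 0
Round 6: Elkhorn=46 Greywater=53 → close Greywater (overflow 39)
  53÷1 = 53 each, +1 to first 0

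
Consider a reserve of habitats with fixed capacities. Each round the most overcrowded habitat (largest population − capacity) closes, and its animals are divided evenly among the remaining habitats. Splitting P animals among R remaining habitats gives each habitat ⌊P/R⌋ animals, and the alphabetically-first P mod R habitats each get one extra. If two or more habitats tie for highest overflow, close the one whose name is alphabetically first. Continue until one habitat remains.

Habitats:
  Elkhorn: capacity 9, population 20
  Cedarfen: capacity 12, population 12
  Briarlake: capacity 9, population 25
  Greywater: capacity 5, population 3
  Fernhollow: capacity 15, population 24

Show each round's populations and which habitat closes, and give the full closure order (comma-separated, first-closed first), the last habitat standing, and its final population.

Round 1: Briarlake=25 Cedarfen=12 Elkhorn=20 Fernhollow=24 Greywater=3 → close Briarlake (overflow 16)
  25÷4 = 6 each, +1 to first 1
Round 2: Cedarfen=19 Elkhorn=26 Fernhollow=30 Greywater=9 → close Elkhorn (overflow 17)
  26÷3 = 8 each, +1 to first 2
Round 3: Cedarfen=28 Fernhollow=39 Greywater=17 → close Fernhollow (overflow 24)
  39÷2 = 19 each, +1 to first 1
Round 4: Cedarfen=48 Greywater=36 → close Cedarfen (overflow 36)
  48÷1 = 48 each, +1 to first 0

Closure order: Briarlake, Elkhorn, Fernhollow, Cedarfen
Last habitat: Greywater with 84 animals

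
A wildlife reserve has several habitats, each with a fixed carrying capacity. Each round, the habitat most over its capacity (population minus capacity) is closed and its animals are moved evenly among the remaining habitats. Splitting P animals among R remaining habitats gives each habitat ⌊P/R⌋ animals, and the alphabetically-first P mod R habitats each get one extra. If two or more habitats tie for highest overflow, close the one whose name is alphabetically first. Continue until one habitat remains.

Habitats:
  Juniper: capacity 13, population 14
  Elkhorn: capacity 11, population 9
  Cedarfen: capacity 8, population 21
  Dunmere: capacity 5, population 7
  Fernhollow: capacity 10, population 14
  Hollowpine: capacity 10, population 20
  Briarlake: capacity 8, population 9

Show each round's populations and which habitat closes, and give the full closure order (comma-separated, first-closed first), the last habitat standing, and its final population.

Round 1: Briarlake=9 Cedarfen=21 Dunmere=7 Elkhorn=9 Fernhollow=14 Hollowpine=20 Juniper=14 → close Cedarfen (overflow 13)
  21÷6 = 3 each, +1 to first 3
Round 2: Briarlake=13 Dunmere=11 Elkhorn=13 Fernhollow=17 Hollowpine=23 Juniper=17 → close Hollowpine (overflow 13)
  23÷5 = 4 each, +1 to first 3
Round 3: Briarlake=18 Dunmere=16 Elkhorn=18 Fernhollow=21 Juniper=21 → close Dunmere (overflow 11)
  16÷4 = 4 each, +1 to first 0
Round 4: Briarlake=22 Elkhorn=22 Fernhollow=25 Juniper=25 → close Fernhollow (overflow 15)
  25÷3 = 8 each, +1 to first 1
Round 5: Briarlake=31 Elkhorn=30 Juniper=33 → close Briarlake (overflow 23)
  31÷2 = 15 each, +1 to first 1
Round 6: Elkhorn=46 Juniper=48 → close Elkhorn (overflow 35)
  46÷1 = 46 each, +1 to first 0

Closure order: Cedarfen, Hollowpine, Dunmere, Fernhollow, Briarlake, Elkhorn
Last habitat: Juniper with 94 animals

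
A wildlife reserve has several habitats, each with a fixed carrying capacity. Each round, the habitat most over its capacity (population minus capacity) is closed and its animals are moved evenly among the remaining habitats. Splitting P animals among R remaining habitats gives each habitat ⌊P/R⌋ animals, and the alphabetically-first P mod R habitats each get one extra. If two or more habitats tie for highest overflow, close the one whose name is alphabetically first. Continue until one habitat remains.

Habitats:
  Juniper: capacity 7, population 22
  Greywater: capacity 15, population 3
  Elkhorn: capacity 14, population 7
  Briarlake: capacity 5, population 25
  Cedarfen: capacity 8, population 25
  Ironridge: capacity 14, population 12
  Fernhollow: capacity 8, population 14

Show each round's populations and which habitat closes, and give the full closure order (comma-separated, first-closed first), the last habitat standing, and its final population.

Round 1: Briarlake=25 Cedarfen=25 Elkhorn=7 Fernhollow=14 Greywater=3 Ironridge=12 Juniper=22 → close Briarlake (overflow 20)
  25÷6 = 4 each, +1 to first 1
Round 2: Cedarfen=30 Elkhorn=11 Fernhollow=18 Greywater=7 Ironridge=16 Juniper=26 → close Cedarfen (overflow 22)
  30÷5 = 6 each, +1 to first 0
Round 3: Elkhorn=17 Fernhollow=24 Greywater=13 Ironridge=22 Juniper=32 → close Juniper (overflow 25)
  32÷4 = 8 each, +1 to first 0
Round 4: Elkhorn=25 Fernhollow=32 Greywater=21 Ironridge=30 → close Fernhollow (overflow 24)
  32÷3 = 10 each, +1 to first 2
Round 5: Elkhorn=36 Greywater=32 Ironridge=40 → close Ironridge (overflow 26)
  40÷2 = 20 each, +1 to first 0
Round 6: Elkhorn=56 Greywater=52 → close Elkhorn (overflow 42)
  56÷1 = 56 each, +1 to first 0

Closure order: Briarlake, Cedarfen, Juniper, Fernhollow, Ironridge, Elkhorn
Last habitat: Greywater with 108 animals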